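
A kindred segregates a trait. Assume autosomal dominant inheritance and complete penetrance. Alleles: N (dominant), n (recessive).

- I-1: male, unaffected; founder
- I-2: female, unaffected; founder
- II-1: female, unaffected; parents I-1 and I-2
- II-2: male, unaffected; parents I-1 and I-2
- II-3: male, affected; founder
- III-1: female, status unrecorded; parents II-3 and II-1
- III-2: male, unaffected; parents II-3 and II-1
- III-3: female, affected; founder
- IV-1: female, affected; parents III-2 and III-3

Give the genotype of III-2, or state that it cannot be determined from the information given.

III-2 is unaffected, so III-2 is nn.

nn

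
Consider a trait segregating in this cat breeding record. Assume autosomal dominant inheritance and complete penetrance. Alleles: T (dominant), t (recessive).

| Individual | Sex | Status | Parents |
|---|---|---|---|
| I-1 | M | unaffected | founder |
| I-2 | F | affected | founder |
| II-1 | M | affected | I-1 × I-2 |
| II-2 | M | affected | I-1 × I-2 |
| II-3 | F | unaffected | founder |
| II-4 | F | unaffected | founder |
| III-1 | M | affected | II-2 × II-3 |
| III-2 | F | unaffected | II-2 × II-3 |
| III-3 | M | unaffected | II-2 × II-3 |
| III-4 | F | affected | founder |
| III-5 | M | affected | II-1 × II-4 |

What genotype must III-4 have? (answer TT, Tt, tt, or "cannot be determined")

cannot be determined

III-4's phenotype allows TT or Tt, and no parent or child forces a single allele at both positions; consistent genotype assignments exist with III-4 as TT or Tt.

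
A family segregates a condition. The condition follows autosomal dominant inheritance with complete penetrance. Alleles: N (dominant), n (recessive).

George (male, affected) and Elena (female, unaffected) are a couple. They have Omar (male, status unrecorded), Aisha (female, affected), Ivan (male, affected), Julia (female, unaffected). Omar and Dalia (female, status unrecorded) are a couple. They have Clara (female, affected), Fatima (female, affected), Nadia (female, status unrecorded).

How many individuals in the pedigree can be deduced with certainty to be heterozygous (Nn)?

Obligate heterozygotes: George is affected so carries N and passed n to Julia (nn), so George is Nn; Aisha is affected so carries N and received n from Elena (nn), so Aisha is Nn; Ivan is affected so carries N and received n from Elena (nn), so Ivan is Nn.
Every other individual is either homozygous by phenotype or has at least one consistent homozygous assignment, so the count is 3.

3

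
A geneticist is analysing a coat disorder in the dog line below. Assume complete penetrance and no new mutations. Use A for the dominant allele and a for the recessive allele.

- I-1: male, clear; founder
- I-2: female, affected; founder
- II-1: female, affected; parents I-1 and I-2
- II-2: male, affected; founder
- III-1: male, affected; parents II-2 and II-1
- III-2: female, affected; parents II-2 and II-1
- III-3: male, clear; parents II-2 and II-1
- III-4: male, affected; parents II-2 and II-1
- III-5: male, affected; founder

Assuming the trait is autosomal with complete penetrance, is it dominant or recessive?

dominant

II-2 and II-1 are both affected yet have a clear child III-3. Under a recessive model two affected parents are homozygous and every child would be affected, so the trait cannot be recessive.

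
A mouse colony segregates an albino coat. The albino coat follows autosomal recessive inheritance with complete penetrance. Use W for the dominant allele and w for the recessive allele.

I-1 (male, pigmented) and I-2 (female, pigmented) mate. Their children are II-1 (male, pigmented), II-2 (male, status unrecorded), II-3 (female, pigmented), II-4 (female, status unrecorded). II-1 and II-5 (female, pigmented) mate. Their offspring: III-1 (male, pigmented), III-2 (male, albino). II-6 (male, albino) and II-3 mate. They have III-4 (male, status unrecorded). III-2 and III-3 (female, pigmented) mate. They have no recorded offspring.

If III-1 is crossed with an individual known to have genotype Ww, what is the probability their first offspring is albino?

II-1 is pigmented so carries W and passed w to III-2 (ww), so II-1 is Ww.
II-5 is pigmented so carries W and passed w to III-2 (ww), so II-5 is Ww.
III-1 is a pigmented offspring of II-1 (Ww) × II-5 (Ww), whose cross gives 1/4 WW : 1/2 Ww : 1/4 ww; conditioning on being pigmented, III-1 is WW with probability 1/3, Ww with probability 2/3.
Summing over parental genotype combinations, P(offspring is albino) = 2/3·1/4 = 1/6.

1/6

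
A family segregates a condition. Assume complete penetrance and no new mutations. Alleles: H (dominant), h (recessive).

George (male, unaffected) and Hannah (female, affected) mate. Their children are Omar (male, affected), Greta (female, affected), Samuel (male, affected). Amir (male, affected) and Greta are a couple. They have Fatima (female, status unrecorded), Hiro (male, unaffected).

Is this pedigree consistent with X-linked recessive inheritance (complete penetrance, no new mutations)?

Under X-linked recessive, Greta (affected, female) cannot arise from George (unaffected) × Hannah (affected).

No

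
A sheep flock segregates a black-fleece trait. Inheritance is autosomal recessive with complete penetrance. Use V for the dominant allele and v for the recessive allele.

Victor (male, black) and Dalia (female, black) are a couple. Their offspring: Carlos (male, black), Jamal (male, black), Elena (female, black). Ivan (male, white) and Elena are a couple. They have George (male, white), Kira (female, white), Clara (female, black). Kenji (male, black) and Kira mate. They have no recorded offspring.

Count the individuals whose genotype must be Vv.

Obligate heterozygotes: Ivan is white so carries V and passed v to Clara (vv), so Ivan is Vv; George is white so carries V and received v from Elena (vv), so George is Vv; Kira is white so carries V and received v from Elena (vv), so Kira is Vv.
Every other individual is either homozygous by phenotype or has at least one consistent homozygous assignment, so the count is 3.

3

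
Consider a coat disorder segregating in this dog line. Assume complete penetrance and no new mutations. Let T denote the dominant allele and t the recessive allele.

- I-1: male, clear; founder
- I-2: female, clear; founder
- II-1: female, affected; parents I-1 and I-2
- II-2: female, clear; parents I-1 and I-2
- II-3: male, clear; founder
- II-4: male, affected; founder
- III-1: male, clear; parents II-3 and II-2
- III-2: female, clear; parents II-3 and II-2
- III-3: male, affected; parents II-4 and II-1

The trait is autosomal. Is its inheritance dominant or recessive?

recessive

I-1 and I-2 are both clear yet have an affected child II-1. Under dominance, an affected child requires at least one affected parent, so the trait cannot be dominant.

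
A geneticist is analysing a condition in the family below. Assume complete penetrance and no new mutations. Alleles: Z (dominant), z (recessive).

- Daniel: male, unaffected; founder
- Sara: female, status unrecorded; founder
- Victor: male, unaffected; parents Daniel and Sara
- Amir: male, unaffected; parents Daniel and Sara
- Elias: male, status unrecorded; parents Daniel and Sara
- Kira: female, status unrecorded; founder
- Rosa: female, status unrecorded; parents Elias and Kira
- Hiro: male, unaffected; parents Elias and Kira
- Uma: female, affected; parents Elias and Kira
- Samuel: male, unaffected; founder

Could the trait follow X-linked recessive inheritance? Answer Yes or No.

A consistent assignment under X-linked recessive exists: Daniel X^Z Y, Sara X^Z X^z, Victor X^Z Y, Amir X^Z Y, Elias X^z Y, Kira X^Z X^z, Rosa X^Z X^z, Hiro X^Z Y, Uma X^z X^z, Samuel X^Z Y.
In this assignment every recorded phenotype matches its genotype and every non-founder's genotype is obtainable from its parents' genotypes, so the pedigree is consistent.

Yes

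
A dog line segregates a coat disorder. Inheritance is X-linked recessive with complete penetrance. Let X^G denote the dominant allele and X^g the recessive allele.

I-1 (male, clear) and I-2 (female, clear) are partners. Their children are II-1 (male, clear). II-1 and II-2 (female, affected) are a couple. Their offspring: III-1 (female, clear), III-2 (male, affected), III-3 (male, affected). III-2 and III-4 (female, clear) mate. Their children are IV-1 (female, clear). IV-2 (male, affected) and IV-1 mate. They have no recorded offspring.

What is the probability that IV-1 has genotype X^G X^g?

1

IV-1 is clear so carries G and received g from III-2 (X^g Y), so IV-1 is X^G X^g, giving P(X^G X^g) = 1.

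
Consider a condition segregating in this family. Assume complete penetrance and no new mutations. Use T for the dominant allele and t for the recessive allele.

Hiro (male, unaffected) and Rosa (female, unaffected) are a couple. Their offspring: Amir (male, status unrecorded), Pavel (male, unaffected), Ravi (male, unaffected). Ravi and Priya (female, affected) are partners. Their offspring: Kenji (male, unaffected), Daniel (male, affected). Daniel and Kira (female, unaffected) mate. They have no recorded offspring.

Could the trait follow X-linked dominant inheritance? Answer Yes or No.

Yes

A consistent assignment under X-linked dominant exists: Hiro X^t Y, Rosa X^t X^t, Amir X^t Y, Pavel X^t Y, Ravi X^t Y, Priya X^T X^t, Kenji X^t Y, Daniel X^T Y, Kira X^t X^t.
In this assignment every recorded phenotype matches its genotype and every non-founder's genotype is obtainable from its parents' genotypes, so the pedigree is consistent.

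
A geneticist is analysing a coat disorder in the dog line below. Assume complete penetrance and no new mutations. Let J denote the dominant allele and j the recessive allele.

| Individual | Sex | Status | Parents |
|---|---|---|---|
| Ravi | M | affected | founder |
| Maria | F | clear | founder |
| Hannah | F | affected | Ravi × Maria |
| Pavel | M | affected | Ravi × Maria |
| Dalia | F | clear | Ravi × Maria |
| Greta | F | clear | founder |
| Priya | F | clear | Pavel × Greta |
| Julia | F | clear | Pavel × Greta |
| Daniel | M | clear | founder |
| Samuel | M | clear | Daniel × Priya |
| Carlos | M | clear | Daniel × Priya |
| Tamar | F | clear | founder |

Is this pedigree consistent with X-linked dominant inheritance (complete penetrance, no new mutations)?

No

Under X-linked dominant, Pavel (affected, male) cannot arise from Ravi (affected) × Maria (clear).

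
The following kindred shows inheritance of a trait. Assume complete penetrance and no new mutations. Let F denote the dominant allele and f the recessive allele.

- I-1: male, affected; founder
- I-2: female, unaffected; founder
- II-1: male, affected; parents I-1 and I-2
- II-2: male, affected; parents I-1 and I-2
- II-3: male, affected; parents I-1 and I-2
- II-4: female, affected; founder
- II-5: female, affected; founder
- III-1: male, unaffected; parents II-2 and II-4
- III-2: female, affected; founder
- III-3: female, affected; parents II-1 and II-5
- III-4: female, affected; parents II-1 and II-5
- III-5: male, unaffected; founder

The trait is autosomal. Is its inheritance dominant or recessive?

II-2 and II-4 are both affected yet have an unaffected child III-1. Under a recessive model two affected parents are homozygous and every child would be affected, so the trait cannot be recessive.

dominant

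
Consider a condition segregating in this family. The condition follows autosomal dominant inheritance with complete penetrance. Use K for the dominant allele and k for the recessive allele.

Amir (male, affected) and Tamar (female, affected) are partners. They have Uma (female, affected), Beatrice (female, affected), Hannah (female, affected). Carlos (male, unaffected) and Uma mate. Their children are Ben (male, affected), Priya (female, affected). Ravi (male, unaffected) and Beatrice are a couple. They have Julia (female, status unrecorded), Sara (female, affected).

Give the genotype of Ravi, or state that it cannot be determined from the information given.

Ravi is unaffected, so Ravi is kk.

kk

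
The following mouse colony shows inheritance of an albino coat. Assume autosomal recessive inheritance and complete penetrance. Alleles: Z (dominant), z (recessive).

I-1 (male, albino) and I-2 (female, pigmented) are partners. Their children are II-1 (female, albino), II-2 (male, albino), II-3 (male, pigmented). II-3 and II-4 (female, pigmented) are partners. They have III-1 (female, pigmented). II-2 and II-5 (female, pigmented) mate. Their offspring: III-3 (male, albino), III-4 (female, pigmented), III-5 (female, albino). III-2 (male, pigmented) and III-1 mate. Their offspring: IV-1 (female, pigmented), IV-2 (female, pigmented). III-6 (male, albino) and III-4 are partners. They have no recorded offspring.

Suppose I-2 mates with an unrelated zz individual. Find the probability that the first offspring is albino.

I-2 is pigmented so carries Z and passed z to II-1 (zz), so I-2 is Zz.
The cross gives 1/2 Zz : 1/2 zz, so P(offspring is albino) = 1/2.

1/2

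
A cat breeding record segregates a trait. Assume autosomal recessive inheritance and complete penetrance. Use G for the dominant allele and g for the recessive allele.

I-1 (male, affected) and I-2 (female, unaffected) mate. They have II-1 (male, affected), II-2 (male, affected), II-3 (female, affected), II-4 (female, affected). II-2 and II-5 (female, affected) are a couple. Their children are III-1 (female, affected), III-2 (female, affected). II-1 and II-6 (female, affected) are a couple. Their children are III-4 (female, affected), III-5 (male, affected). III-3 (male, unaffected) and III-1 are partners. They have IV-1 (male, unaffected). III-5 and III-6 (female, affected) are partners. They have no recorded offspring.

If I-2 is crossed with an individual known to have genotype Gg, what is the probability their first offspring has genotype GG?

I-2 is unaffected so carries G and passed g to II-1 (gg), so I-2 is Gg.
The cross gives 1/4 GG : 1/2 Gg : 1/4 gg, so P(offspring has genotype GG) = 1/4.

1/4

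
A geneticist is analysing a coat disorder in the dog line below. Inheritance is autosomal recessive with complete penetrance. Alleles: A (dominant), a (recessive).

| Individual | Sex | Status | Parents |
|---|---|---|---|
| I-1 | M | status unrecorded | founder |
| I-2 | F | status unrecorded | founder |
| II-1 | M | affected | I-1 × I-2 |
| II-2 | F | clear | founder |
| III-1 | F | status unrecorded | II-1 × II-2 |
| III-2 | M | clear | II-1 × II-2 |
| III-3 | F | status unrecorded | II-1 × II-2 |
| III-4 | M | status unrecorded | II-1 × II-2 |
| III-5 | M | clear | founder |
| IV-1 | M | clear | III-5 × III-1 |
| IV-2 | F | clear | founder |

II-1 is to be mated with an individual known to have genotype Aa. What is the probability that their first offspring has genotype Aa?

II-1 is affected, so II-1 is aa.
The cross gives 1/2 Aa : 1/2 aa, so P(offspring has genotype Aa) = 1/2.

1/2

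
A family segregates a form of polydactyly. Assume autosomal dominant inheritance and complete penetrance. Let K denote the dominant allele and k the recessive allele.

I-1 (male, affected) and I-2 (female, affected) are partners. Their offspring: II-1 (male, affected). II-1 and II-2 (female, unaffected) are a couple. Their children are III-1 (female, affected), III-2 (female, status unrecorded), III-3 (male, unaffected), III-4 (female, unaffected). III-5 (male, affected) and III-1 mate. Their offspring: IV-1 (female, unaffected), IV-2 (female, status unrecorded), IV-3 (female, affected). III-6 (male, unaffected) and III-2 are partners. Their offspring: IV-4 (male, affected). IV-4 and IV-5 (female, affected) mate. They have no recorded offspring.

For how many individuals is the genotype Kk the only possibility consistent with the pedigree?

5

Obligate heterozygotes: II-1 is affected so carries K and passed k to III-3 (kk), so II-1 is Kk; III-1 is affected so carries K and received k from II-2 (kk), so III-1 is Kk; III-2 passed K to IV-4 (Kk, whose k came from III-6) and received k from II-2 (kk), so III-2 is Kk; III-5 is affected so carries K and passed k to IV-1 (kk), so III-5 is Kk; IV-4 is affected so carries K and received k from III-6 (kk), so IV-4 is Kk.
Every other individual is either homozygous by phenotype or has at least one consistent homozygous assignment, so the count is 5.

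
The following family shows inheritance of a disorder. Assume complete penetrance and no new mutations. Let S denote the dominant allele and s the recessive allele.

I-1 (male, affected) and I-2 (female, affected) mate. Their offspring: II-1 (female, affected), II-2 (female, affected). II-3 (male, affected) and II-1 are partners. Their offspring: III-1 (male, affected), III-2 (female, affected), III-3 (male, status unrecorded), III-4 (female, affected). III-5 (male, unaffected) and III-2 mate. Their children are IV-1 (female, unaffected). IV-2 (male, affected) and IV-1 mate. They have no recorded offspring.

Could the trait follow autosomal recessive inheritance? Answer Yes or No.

A consistent assignment under autosomal recessive exists: I-1 ss, I-2 ss, II-1 ss, II-2 ss, II-3 ss, III-1 ss, III-2 ss, III-3 ss, III-4 ss, III-5 SS, IV-1 Ss, IV-2 ss.
In this assignment every recorded phenotype matches its genotype and every non-founder's genotype is obtainable from its parents' genotypes, so the pedigree is consistent.

Yes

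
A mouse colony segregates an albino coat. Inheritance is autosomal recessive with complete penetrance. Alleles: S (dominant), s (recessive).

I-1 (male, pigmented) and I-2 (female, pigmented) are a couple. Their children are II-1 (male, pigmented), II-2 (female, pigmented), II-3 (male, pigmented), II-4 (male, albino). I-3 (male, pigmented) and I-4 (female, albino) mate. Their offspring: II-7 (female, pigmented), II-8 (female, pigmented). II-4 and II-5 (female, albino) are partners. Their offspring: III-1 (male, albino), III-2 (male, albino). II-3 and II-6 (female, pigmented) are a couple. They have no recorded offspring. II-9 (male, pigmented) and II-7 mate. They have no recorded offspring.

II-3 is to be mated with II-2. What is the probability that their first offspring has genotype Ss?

I-1 is pigmented so carries S and passed s to II-4 (ss), so I-1 is Ss.
I-2 is pigmented so carries S and passed s to II-4 (ss), so I-2 is Ss.
II-3 is a pigmented offspring of I-1 (Ss) × I-2 (Ss), whose cross gives 1/4 SS : 1/2 Ss : 1/4 ss; conditioning on being pigmented, II-3 is SS with probability 1/3, Ss with probability 2/3.
II-2 is a pigmented offspring of I-1 (Ss) × I-2 (Ss), whose cross gives 1/4 SS : 1/2 Ss : 1/4 ss; conditioning on being pigmented, II-2 is SS with probability 1/3, Ss with probability 2/3.
Summing over parental genotype combinations, P(offspring has genotype Ss) = 2/9·1/2 + 2/9·1/2 + 4/9·1/2 = 4/9.

4/9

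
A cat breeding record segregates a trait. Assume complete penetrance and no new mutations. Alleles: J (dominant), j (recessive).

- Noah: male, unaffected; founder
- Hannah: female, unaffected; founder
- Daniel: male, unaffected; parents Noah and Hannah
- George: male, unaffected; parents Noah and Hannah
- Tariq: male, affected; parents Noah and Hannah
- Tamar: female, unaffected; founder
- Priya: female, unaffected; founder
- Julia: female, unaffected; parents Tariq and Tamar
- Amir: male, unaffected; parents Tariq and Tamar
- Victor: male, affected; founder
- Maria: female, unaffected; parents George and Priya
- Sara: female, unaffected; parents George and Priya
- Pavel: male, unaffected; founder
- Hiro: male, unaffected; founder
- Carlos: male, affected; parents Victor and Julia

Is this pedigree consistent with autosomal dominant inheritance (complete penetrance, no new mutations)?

No

Under autosomal dominant, Tariq (affected, male) cannot arise from Noah (unaffected) × Hannah (unaffected).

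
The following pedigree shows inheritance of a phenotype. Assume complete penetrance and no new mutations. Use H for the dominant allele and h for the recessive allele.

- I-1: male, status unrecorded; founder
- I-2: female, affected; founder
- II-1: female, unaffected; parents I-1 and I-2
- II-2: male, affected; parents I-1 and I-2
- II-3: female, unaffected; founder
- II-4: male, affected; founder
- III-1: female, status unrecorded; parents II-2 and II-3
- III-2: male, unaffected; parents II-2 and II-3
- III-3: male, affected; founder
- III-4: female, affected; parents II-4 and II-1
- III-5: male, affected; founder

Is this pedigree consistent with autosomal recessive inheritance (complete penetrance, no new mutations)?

Yes

A consistent assignment under autosomal recessive exists: I-1 Hh, I-2 hh, II-1 Hh, II-2 hh, II-3 HH, II-4 hh, III-1 Hh, III-2 Hh, III-3 hh, III-4 hh, III-5 hh.
In this assignment every recorded phenotype matches its genotype and every non-founder's genotype is obtainable from its parents' genotypes, so the pedigree is consistent.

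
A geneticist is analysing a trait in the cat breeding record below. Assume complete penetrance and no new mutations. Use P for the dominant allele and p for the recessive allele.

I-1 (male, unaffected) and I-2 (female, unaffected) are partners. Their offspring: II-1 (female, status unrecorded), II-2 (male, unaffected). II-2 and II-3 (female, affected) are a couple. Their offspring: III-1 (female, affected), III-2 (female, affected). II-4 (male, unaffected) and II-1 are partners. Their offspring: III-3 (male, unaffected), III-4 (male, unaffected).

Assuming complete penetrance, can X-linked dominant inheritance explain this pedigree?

Yes

A consistent assignment under X-linked dominant exists: I-1 X^p Y, I-2 X^p X^p, II-1 X^p X^p, II-2 X^p Y, II-3 X^P X^P, II-4 X^p Y, III-1 X^P X^p, III-2 X^P X^p, III-3 X^p Y, III-4 X^p Y.
In this assignment every recorded phenotype matches its genotype and every non-founder's genotype is obtainable from its parents' genotypes, so the pedigree is consistent.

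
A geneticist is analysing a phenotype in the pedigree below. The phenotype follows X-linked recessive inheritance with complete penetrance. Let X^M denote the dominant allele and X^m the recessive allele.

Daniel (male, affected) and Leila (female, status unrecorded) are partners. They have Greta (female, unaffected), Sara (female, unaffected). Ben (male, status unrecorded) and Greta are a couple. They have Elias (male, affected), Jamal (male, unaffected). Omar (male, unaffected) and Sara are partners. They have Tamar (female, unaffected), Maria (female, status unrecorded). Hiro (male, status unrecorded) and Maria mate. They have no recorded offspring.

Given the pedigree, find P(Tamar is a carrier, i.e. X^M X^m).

1/2

Omar is unaffected, so Omar is X^M Y.
Sara is unaffected so carries M and received m from Daniel (X^m Y), so Sara is X^M X^m.
Their cross gives offspring ratios 1/2 X^M X^M : 1/2 X^M X^m. Conditioning on Tamar being unaffected, P(X^M X^m) = 1/2 / 1 = 1/2.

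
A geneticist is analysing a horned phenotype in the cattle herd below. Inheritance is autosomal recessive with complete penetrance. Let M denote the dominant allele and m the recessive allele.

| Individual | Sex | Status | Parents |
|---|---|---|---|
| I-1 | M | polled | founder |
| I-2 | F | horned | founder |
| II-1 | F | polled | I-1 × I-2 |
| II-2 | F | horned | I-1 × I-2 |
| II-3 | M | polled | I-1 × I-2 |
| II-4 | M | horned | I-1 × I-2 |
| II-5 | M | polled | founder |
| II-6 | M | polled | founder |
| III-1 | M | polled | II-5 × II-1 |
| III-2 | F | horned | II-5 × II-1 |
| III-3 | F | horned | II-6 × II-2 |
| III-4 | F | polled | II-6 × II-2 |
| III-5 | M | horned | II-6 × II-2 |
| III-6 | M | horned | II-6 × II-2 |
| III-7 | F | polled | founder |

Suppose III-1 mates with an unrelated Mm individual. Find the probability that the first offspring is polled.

II-5 is polled so carries M and passed m to III-2 (mm), so II-5 is Mm.
II-1 is polled so carries M and received m from I-2 (mm), so II-1 is Mm.
III-1 is a polled offspring of II-5 (Mm) × II-1 (Mm), whose cross gives 1/4 MM : 1/2 Mm : 1/4 mm; conditioning on being polled, III-1 is MM with probability 1/3, Mm with probability 2/3.
Summing over parental genotype combinations, P(offspring is polled) = 1/3·1 + 2/3·3/4 = 5/6.

5/6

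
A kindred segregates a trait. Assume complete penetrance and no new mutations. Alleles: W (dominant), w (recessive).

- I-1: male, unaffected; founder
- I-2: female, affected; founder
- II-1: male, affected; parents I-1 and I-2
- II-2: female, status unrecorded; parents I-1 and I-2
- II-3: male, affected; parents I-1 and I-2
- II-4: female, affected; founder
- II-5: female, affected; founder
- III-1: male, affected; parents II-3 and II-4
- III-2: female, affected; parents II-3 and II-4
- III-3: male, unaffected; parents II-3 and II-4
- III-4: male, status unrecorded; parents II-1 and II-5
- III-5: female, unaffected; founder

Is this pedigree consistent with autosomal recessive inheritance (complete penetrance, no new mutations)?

Under autosomal recessive, III-3 (unaffected, male) cannot arise from II-3 (affected) × II-4 (affected).

No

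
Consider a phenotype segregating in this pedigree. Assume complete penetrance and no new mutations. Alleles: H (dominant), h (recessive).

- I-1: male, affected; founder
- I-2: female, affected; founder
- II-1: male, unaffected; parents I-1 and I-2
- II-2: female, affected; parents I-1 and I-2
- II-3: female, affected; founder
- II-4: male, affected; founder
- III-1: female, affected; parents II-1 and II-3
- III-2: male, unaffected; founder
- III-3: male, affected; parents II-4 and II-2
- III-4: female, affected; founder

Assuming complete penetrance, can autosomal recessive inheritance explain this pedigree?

No

Under autosomal recessive, II-1 (unaffected, male) cannot arise from I-1 (affected) × I-2 (affected).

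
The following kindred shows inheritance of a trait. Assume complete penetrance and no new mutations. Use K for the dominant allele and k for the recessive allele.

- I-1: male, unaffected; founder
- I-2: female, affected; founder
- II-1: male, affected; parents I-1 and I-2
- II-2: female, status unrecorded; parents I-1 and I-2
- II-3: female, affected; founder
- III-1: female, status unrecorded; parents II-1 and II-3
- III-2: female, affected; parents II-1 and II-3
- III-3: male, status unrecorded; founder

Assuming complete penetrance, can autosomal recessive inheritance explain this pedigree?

A consistent assignment under autosomal recessive exists: I-1 Kk, I-2 kk, II-1 kk, II-2 Kk, II-3 kk, III-1 kk, III-2 kk, III-3 KK.
In this assignment every recorded phenotype matches its genotype and every non-founder's genotype is obtainable from its parents' genotypes, so the pedigree is consistent.

Yes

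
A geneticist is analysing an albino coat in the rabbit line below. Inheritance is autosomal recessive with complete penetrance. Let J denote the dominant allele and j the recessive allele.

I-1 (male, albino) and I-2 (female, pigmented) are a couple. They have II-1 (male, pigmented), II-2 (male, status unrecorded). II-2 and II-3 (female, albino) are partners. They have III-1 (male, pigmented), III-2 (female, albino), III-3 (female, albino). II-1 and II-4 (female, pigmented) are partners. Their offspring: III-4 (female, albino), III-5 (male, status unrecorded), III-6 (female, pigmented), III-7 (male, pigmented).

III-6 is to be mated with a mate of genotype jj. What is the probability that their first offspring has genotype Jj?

II-1 is pigmented so carries J and received j from I-1 (jj), so II-1 is Jj.
II-4 is pigmented so carries J and passed j to III-4 (jj), so II-4 is Jj.
III-6 is a pigmented offspring of II-1 (Jj) × II-4 (Jj), whose cross gives 1/4 JJ : 1/2 Jj : 1/4 jj; conditioning on being pigmented, III-6 is JJ with probability 1/3, Jj with probability 2/3.
Summing over parental genotype combinations, P(offspring has genotype Jj) = 1/3·1 + 2/3·1/2 = 2/3.

2/3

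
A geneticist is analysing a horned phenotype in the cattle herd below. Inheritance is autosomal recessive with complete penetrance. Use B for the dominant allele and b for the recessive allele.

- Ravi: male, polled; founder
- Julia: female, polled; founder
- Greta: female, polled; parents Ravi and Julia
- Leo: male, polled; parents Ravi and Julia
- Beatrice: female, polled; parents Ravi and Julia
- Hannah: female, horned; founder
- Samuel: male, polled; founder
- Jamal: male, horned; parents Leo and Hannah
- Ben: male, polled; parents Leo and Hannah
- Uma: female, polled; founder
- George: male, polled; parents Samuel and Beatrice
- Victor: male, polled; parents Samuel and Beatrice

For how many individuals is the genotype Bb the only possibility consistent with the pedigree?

2

Obligate heterozygotes: Leo is polled so carries B and passed b to Jamal (bb), so Leo is Bb; Ben is polled so carries B and received b from Hannah (bb), so Ben is Bb.
Every other individual is either homozygous by phenotype or has at least one consistent homozygous assignment, so the count is 2.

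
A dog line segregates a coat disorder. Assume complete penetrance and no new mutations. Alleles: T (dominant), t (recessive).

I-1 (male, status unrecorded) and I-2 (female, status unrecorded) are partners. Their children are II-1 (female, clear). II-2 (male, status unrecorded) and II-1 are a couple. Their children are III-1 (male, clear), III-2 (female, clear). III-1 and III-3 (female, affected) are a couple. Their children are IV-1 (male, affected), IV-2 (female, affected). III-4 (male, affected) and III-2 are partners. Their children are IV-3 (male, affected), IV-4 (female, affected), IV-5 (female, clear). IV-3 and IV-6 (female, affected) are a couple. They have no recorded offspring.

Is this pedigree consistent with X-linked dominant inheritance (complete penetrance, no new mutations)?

Under X-linked dominant, IV-3 (affected, male) cannot arise from III-4 (affected) × III-2 (clear).

No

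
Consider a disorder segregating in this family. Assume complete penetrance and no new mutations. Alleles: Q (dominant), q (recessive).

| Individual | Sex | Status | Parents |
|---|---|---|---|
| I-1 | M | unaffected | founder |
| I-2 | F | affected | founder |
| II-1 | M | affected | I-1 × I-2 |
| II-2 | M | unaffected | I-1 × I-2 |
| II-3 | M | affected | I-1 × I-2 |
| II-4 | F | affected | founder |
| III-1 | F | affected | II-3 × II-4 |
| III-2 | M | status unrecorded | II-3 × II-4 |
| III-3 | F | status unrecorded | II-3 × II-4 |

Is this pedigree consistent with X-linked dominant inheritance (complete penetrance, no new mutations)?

A consistent assignment under X-linked dominant exists: I-1 X^q Y, I-2 X^Q X^q, II-1 X^Q Y, II-2 X^q Y, II-3 X^Q Y, II-4 X^Q X^Q, III-1 X^Q X^Q, III-2 X^Q Y, III-3 X^Q X^Q.
In this assignment every recorded phenotype matches its genotype and every non-founder's genotype is obtainable from its parents' genotypes, so the pedigree is consistent.

Yes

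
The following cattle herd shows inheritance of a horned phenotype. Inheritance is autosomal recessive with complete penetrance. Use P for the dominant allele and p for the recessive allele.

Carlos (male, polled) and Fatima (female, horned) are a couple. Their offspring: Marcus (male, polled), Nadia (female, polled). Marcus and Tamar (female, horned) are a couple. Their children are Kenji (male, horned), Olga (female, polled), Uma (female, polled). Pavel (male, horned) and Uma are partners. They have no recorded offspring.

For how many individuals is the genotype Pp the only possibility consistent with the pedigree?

4

Obligate heterozygotes: Marcus is polled so carries P and received p from Fatima (pp), so Marcus is Pp; Nadia is polled so carries P and received p from Fatima (pp), so Nadia is Pp; Olga is polled so carries P and received p from Tamar (pp), so Olga is Pp; Uma is polled so carries P and received p from Tamar (pp), so Uma is Pp.
Every other individual is either homozygous by phenotype or has at least one consistent homozygous assignment, so the count is 4.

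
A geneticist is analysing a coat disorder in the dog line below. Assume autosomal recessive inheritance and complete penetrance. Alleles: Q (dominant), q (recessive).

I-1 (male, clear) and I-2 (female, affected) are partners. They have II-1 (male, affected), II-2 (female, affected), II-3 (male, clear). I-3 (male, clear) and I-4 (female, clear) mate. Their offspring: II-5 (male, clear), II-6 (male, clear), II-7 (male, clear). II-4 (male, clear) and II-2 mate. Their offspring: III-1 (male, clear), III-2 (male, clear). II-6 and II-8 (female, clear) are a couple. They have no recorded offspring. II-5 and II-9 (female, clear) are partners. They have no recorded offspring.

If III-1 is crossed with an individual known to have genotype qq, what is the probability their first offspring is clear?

III-1 is clear so carries Q and received q from II-2 (qq), so III-1 is Qq.
The cross gives 1/2 Qq : 1/2 qq, so P(offspring is clear) = 1/2.

1/2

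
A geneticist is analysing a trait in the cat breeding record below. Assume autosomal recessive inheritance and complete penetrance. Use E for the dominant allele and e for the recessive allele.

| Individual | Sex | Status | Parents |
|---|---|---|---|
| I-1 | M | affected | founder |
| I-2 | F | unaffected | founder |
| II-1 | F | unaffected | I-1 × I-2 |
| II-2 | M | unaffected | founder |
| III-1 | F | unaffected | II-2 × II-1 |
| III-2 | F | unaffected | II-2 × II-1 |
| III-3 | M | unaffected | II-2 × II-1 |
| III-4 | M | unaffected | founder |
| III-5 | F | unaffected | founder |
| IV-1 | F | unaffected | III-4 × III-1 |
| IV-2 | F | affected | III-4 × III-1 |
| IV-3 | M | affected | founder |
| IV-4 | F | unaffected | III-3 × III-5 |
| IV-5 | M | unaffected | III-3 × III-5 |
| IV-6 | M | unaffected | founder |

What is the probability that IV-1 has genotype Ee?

III-4 is unaffected so carries E and passed e to IV-2 (ee), so III-4 is Ee.
III-1 is unaffected so carries E and passed e to IV-2 (ee), so III-1 is Ee.
Their cross gives offspring ratios 1/4 EE : 1/2 Ee : 1/4 ee. Conditioning on IV-1 being unaffected, P(Ee) = 1/2 / 3/4 = 2/3.

2/3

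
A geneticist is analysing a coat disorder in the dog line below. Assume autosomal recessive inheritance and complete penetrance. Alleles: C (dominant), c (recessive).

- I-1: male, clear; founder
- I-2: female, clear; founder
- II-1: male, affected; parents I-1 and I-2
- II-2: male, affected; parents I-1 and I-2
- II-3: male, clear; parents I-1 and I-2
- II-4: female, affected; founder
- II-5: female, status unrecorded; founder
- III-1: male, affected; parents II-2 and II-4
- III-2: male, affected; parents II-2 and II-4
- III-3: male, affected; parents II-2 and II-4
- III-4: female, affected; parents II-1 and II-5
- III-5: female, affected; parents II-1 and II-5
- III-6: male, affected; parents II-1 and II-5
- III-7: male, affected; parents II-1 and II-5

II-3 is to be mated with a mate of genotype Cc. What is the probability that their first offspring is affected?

I-1 is clear so carries C and passed c to II-1 (cc), so I-1 is Cc.
I-2 is clear so carries C and passed c to II-1 (cc), so I-2 is Cc.
II-3 is a clear offspring of I-1 (Cc) × I-2 (Cc), whose cross gives 1/4 CC : 1/2 Cc : 1/4 cc; conditioning on being clear, II-3 is CC with probability 1/3, Cc with probability 2/3.
Summing over parental genotype combinations, P(offspring is affected) = 2/3·1/4 = 1/6.

1/6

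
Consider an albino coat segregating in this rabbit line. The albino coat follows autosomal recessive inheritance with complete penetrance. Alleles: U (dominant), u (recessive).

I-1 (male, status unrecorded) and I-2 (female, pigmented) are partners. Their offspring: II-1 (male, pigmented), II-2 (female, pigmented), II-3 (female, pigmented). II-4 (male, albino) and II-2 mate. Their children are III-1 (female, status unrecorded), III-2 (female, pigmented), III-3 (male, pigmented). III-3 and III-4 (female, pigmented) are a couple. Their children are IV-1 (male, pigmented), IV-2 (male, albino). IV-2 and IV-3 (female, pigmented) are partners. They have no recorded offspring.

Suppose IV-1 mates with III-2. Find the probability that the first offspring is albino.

III-3 is pigmented so carries U and received u from II-4 (uu), so III-3 is Uu.
III-4 is pigmented so carries U and passed u to IV-2 (uu), so III-4 is Uu.
IV-1 is a pigmented offspring of III-3 (Uu) × III-4 (Uu), whose cross gives 1/4 UU : 1/2 Uu : 1/4 uu; conditioning on being pigmented, IV-1 is UU with probability 1/3, Uu with probability 2/3.
III-2 is pigmented so carries U and received u from II-4 (uu), so III-2 is Uu.
Summing over parental genotype combinations, P(offspring is albino) = 2/3·1/4 = 1/6.

1/6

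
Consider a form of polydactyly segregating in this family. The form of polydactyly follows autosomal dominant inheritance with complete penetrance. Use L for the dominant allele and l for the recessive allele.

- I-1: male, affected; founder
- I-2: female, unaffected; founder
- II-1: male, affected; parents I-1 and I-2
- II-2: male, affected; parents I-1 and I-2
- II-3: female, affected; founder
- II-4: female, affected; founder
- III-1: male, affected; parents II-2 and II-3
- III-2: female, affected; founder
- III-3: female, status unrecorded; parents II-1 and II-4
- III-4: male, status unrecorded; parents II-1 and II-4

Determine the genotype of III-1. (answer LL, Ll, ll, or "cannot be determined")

III-1's phenotype allows LL or Ll, and no parent or child forces a single allele at both positions; consistent genotype assignments exist with III-1 as LL or Ll.

cannot be determined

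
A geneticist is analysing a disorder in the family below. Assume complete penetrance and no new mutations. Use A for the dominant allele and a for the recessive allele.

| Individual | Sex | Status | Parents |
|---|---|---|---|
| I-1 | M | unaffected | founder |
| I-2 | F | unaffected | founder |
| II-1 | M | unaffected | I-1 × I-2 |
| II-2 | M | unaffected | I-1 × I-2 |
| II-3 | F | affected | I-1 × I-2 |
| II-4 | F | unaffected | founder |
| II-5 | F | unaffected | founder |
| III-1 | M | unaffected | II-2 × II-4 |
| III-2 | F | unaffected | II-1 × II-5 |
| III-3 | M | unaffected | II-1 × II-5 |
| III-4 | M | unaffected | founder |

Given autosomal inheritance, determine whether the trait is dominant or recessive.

I-1 and I-2 are both unaffected yet have an affected child II-3. Under dominance, an affected child requires at least one affected parent, so the trait cannot be dominant.

recessive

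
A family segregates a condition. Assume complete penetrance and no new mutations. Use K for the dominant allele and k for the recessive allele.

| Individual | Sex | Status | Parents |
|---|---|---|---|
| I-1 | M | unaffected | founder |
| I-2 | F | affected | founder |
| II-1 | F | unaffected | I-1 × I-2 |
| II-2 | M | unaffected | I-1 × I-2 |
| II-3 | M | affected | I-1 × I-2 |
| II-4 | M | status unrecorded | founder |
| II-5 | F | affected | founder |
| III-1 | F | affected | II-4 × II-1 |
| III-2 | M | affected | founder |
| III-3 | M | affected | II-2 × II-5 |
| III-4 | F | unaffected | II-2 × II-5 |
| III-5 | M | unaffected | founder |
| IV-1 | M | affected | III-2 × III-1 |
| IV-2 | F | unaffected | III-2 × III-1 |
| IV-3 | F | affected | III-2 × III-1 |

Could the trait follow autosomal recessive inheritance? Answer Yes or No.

No

Under autosomal recessive, IV-2 (unaffected, female) cannot arise from III-2 (affected) × III-1 (affected).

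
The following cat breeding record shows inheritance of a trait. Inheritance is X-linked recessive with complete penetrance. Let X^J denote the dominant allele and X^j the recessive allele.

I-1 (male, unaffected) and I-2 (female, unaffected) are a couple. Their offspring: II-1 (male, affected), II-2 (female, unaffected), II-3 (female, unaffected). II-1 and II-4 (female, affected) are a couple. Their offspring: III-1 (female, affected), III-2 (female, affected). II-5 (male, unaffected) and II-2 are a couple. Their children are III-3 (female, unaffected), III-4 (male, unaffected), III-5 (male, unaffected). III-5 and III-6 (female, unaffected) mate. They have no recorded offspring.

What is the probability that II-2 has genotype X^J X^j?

I-1 is unaffected, so I-1 is X^J Y.
I-2 is unaffected so carries J and passed j to II-1 (X^j Y), so I-2 is X^J X^j.
Their cross gives offspring ratios 1/2 X^J X^J : 1/2 X^J X^j. Conditioning on II-2 being unaffected, P(X^J X^j) = 1/2 / 1 = 1/2 before taking II-2's own offspring into account.
II-5 is unaffected, so II-5 is X^J Y.
Now use II-2's offspring. Probability of each recorded status — unaffected son III-4: 1/2 if II-2 is X^J X^j, 1 if X^J X^J; unaffected son III-5: 1/2 if II-2 is X^J X^j, 1 if X^J X^J. (III-3: equally likely either way, so uninformative.)
Bayes: P(X^J X^j) = 1/2·1/4 / (1/2·1/4 + 1/2·1) = 1/5.

1/5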